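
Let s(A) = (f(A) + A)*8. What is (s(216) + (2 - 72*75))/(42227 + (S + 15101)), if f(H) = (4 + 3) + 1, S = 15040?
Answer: -1803/36184 ≈ -0.049829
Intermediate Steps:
f(H) = 8 (f(H) = 7 + 1 = 8)
s(A) = 64 + 8*A (s(A) = (8 + A)*8 = 64 + 8*A)
(s(216) + (2 - 72*75))/(42227 + (S + 15101)) = ((64 + 8*216) + (2 - 72*75))/(42227 + (15040 + 15101)) = ((64 + 1728) + (2 - 5400))/(42227 + 30141) = (1792 - 5398)/72368 = -3606*1/72368 = -1803/36184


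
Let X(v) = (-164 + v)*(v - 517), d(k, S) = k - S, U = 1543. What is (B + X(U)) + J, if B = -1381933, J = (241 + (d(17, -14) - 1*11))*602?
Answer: 190043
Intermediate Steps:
X(v) = (-517 + v)*(-164 + v) (X(v) = (-164 + v)*(-517 + v) = (-517 + v)*(-164 + v))
J = 157122 (J = (241 + ((17 - 1*(-14)) - 1*11))*602 = (241 + ((17 + 14) - 11))*602 = (241 + (31 - 11))*602 = (241 + 20)*602 = 261*602 = 157122)
(B + X(U)) + J = (-1381933 + (84788 + 1543² - 681*1543)) + 157122 = (-1381933 + (84788 + 2380849 - 1050783)) + 157122 = (-1381933 + 1414854) + 157122 = 32921 + 157122 = 190043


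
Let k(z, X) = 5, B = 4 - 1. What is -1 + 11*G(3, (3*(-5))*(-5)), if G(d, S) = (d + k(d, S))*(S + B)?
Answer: 6863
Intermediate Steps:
B = 3
G(d, S) = (3 + S)*(5 + d) (G(d, S) = (d + 5)*(S + 3) = (5 + d)*(3 + S) = (3 + S)*(5 + d))
-1 + 11*G(3, (3*(-5))*(-5)) = -1 + 11*(15 + 3*3 + 5*((3*(-5))*(-5)) + ((3*(-5))*(-5))*3) = -1 + 11*(15 + 9 + 5*(-15*(-5)) - 15*(-5)*3) = -1 + 11*(15 + 9 + 5*75 + 75*3) = -1 + 11*(15 + 9 + 375 + 225) = -1 + 11*624 = -1 + 6864 = 6863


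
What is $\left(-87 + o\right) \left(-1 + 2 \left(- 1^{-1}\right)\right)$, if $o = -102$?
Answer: $567$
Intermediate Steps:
$\left(-87 + o\right) \left(-1 + 2 \left(- 1^{-1}\right)\right) = \left(-87 - 102\right) \left(-1 + 2 \left(- 1^{-1}\right)\right) = - 189 \left(-1 + 2 \left(\left(-1\right) 1\right)\right) = - 189 \left(-1 + 2 \left(-1\right)\right) = - 189 \left(-1 - 2\right) = \left(-189\right) \left(-3\right) = 567$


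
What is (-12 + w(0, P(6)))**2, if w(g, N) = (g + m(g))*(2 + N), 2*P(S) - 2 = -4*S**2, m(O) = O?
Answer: 144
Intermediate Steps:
P(S) = 1 - 2*S**2 (P(S) = 1 + (-4*S**2)/2 = 1 - 2*S**2)
w(g, N) = 2*g*(2 + N) (w(g, N) = (g + g)*(2 + N) = (2*g)*(2 + N) = 2*g*(2 + N))
(-12 + w(0, P(6)))**2 = (-12 + 2*0*(2 + (1 - 2*6**2)))**2 = (-12 + 2*0*(2 + (1 - 2*36)))**2 = (-12 + 2*0*(2 + (1 - 72)))**2 = (-12 + 2*0*(2 - 71))**2 = (-12 + 2*0*(-69))**2 = (-12 + 0)**2 = (-12)**2 = 144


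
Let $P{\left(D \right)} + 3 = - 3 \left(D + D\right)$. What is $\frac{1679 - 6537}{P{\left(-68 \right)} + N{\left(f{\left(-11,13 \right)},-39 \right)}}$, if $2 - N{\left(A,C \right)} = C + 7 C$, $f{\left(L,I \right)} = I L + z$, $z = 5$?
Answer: $- \frac{4858}{719} \approx -6.7566$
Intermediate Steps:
$f{\left(L,I \right)} = 5 + I L$ ($f{\left(L,I \right)} = I L + 5 = 5 + I L$)
$N{\left(A,C \right)} = 2 - 8 C$ ($N{\left(A,C \right)} = 2 - \left(C + 7 C\right) = 2 - 8 C$)
$P{\left(D \right)} = -3 - 6 D$ ($P{\left(D \right)} = -3 - 3 \left(D + D\right) = -3 - 3 \cdot 2 D = -3 - 6 D$)
$\frac{1679 - 6537}{P{\left(-68 \right)} + N{\left(f{\left(-11,13 \right)},-39 \right)}} = \frac{1679 - 6537}{\left(-3 - -408\right) + \left(2 - -312\right)} = - \frac{4858}{\left(-3 + 408\right) + \left(2 + 312\right)} = - \frac{4858}{405 + 314} = - \frac{4858}{719}$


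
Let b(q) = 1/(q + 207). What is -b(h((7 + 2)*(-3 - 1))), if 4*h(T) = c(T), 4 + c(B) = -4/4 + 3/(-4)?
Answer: -16/3289 ≈ -0.0048647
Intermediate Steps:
c(B) = -23/4 (c(B) = -4 + (-4/4 + 3/(-4)) = -4 + (-4*¼ + 3*(-¼)) = -4 + (-1 - ¾) = -4 - 7/4 = -23/4)
h(T) = -23/16 (h(T) = (¼)*(-23/4) = -23/16)
b(q) = 1/(207 + q)
-b(h((7 + 2)*(-3 - 1))) = -1/(207 - 23/16) = -1/3289/16 = -1*16/3289 = -16/3289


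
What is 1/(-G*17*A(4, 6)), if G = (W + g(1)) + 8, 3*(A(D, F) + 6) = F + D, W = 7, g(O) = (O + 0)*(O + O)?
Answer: 3/2312 ≈ 0.0012976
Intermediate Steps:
g(O) = 2*O**2 (g(O) = O*(2*O) = 2*O**2)
A(D, F) = -6 + D/3 + F/3 (A(D, F) = -6 + (F + D)/3 = -6 + (D + F)/3 = -6 + (D/3 + F/3) = -6 + D/3 + F/3)
G = 17 (G = (7 + 2*1**2) + 8 = (7 + 2*1) + 8 = (7 + 2) + 8 = 9 + 8 = 17)
1/(-G*17*A(4, 6)) = 1/(-17*17*(-6 + (1/3)*4 + (1/3)*6)) = 1/(-289*(-6 + 4/3 + 2)) = 1/(-289*(-8)/3) = 1/(-1*(-2312/3)) = 1/(2312/3) = 3/2312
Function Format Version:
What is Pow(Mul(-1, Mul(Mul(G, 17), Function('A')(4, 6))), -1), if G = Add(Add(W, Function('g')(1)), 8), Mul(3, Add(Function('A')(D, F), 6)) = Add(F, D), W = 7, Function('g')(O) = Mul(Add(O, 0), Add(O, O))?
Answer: Rational(3, 2312) ≈ 0.0012976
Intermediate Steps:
Function('g')(O) = Mul(2, Pow(O, 2)) (Function('g')(O) = Mul(O, Mul(2, O)) = Mul(2, Pow(O, 2)))
Function('A')(D, F) = Add(-6, Mul(Rational(1, 3), D), Mul(Rational(1, 3), F)) (Function('A')(D, F) = Add(-6, Mul(Rational(1, 3), Add(F, D))) = Add(-6, Mul(Rational(1, 3), Add(D, F))) = Add(-6, Add(Mul(Rational(1, 3), D), Mul(Rational(1, 3), F))) = Add(-6, Mul(Rational(1, 3), D), Mul(Rational(1, 3), F)))
G = 17 (G = Add(Add(7, Mul(2, Pow(1, 2))), 8) = Add(Add(7, Mul(2, 1)), 8) = Add(Add(7, 2), 8) = Add(9, 8) = 17)
Pow(Mul(-1, Mul(Mul(G, 17), Function('A')(4, 6))), -1) = Pow(Mul(-1, Mul(Mul(17, 17), Add(-6, Mul(Rational(1, 3), 4), Mul(Rational(1, 3), 6)))), -1) = Pow(Mul(-1, Mul(289, Add(-6, Rational(4, 3), 2))), -1) = Pow(Mul(-1, Mul(289, Rational(-8, 3))), -1) = Pow(Mul(-1, Rational(-2312, 3)), -1) = Pow(Rational(2312, 3), -1) = Rational(3, 2312)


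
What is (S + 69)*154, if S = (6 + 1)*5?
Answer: 16016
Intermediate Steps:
S = 35 (S = 7*5 = 35)
(S + 69)*154 = (35 + 69)*154 = 104*154 = 16016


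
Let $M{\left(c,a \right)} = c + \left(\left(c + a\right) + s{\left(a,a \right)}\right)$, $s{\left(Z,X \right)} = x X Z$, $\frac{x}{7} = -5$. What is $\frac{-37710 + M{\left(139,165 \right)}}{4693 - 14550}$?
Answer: $\frac{990142}{9857} \approx 100.45$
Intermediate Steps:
$x = -35$ ($x = 7 \left(-5\right) = -35$)
$s{\left(Z,X \right)} = - 35 X Z$
$M{\left(c,a \right)} = a - 35 a^{2} + 2 c$ ($M{\left(c,a \right)} = c - \left(- a - c + 35 a a\right) = c - \left(- a - c + 35 a^{2}\right) = c + \left(a + c - 35 a^{2}\right) = a - 35 a^{2} + 2 c$)
$\frac{-37710 + M{\left(139,165 \right)}}{4693 - 14550} = \frac{-37710 + \left(165 - 35 \cdot 165^{2} + 2 \cdot 139\right)}{4693 - 14550} = \frac{-37710 + \left(165 - 952875 + 278\right)}{-9857} = \left(-37710 + \left(165 - 952875 + 278\right)\right) \left(- \frac{1}{9857}\right) = \left(-37710 - 952432\right) \left(- \frac{1}{9857}\right) = \left(-990142\right) \left(- \frac{1}{9857}\right) = \frac{990142}{9857}$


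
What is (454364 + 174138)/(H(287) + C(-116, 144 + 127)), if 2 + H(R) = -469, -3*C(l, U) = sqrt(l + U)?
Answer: -190301427/142601 + 134679*sqrt(155)/142601 ≈ -1322.7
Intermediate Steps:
C(l, U) = -sqrt(U + l)/3 (C(l, U) = -sqrt(l + U)/3 = -sqrt(U + l)/3)
H(R) = -471 (H(R) = -2 - 469 = -471)
(454364 + 174138)/(H(287) + C(-116, 144 + 127)) = (454364 + 174138)/(-471 - sqrt((144 + 127) - 116)/3) = 628502/(-471 - sqrt(271 - 116)/3) = 628502/(-471 - sqrt(155)/3)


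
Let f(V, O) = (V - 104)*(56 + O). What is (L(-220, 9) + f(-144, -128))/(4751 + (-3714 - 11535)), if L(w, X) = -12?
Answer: -8922/5249 ≈ -1.6998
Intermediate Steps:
f(V, O) = (-104 + V)*(56 + O)
(L(-220, 9) + f(-144, -128))/(4751 + (-3714 - 11535)) = (-12 + (-5824 - 104*(-128) + 56*(-144) - 128*(-144)))/(4751 + (-3714 - 11535)) = (-12 + (-5824 + 13312 - 8064 + 18432))/(4751 - 15249) = (-12 + 17856)/(-10498) = 17844*(-1/10498) = -8922/5249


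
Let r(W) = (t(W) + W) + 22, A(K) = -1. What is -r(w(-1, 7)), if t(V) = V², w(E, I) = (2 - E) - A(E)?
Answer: -42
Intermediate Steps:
w(E, I) = 3 - E (w(E, I) = (2 - E) - 1*(-1) = (2 - E) + 1 = 3 - E)
r(W) = 22 + W + W² (r(W) = (W² + W) + 22 = (W + W²) + 22 = 22 + W + W²)
-r(w(-1, 7)) = -(22 + (3 - 1*(-1)) + (3 - 1*(-1))²) = -(22 + (3 + 1) + (3 + 1)²) = -(22 + 4 + 4²) = -(22 + 4 + 16) = -1*42 = -42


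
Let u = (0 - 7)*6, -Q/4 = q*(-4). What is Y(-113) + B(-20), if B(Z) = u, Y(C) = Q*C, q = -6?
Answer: 10806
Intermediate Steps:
Q = -96 (Q = -(-24)*(-4) = -4*24 = -96)
Y(C) = -96*C
u = -42 (u = -7*6 = -42)
B(Z) = -42
Y(-113) + B(-20) = -96*(-113) - 42 = 10848 - 42 = 10806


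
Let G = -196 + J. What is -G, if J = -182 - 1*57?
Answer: 435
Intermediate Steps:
J = -239 (J = -182 - 57 = -239)
G = -435 (G = -196 - 239 = -435)
-G = -1*(-435) = 435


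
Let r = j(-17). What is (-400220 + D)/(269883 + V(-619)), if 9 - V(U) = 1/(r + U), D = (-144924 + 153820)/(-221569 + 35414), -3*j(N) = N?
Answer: -27417090382528/18488962367373 ≈ -1.4829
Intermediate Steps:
j(N) = -N/3
r = 17/3 (r = -⅓*(-17) = 17/3 ≈ 5.6667)
D = -8896/186155 (D = 8896/(-186155) = 8896*(-1/186155) = -8896/186155 ≈ -0.047788)
V(U) = 9 - 1/(17/3 + U)
(-400220 + D)/(269883 + V(-619)) = (-400220 - 8896/186155)/(269883 + 3*(50 + 9*(-619))/(17 + 3*(-619))) = -74502962996/(186155*(269883 + 3*(50 - 5571)/(17 - 1857))) = -74502962996/(186155*(269883 + 3*(-5521)/(-1840))) = -74502962996/(186155*(269883 + 3*(-1/1840)*(-5521))) = -74502962996/(186155*(269883 + 16563/1840)) = -74502962996/(186155*496601283/1840) = -74502962996/186155*1840/496601283 = -27417090382528/18488962367373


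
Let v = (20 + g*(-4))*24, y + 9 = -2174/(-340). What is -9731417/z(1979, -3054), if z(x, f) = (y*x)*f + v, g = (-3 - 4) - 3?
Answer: -827170445/1338838719 ≈ -0.61783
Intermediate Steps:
g = -10 (g = -7 - 3 = -10)
y = -443/170 (y = -9 - 2174/(-340) = -9 - 2174*(-1/340) = -9 + 1087/170 = -443/170 ≈ -2.6059)
v = 1440 (v = (20 - 10*(-4))*24 = (20 + 40)*24 = 60*24 = 1440)
z(x, f) = 1440 - 443*f*x/170 (z(x, f) = (-443*x/170)*f + 1440 = -443*f*x/170 + 1440 = 1440 - 443*f*x/170)
-9731417/z(1979, -3054) = -9731417/(1440 - 443/170*(-3054)*1979) = -9731417/(1440 + 1338716319/85) = -9731417/1338838719/85 = -9731417*85/1338838719 = -827170445/1338838719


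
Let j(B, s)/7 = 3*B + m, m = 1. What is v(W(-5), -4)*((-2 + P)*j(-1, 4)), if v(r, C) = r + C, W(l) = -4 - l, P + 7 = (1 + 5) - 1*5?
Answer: -336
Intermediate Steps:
P = -6 (P = -7 + ((1 + 5) - 1*5) = -7 + (6 - 5) = -7 + 1 = -6)
j(B, s) = 7 + 21*B (j(B, s) = 7*(3*B + 1) = 7*(1 + 3*B) = 7 + 21*B)
v(r, C) = C + r
v(W(-5), -4)*((-2 + P)*j(-1, 4)) = (-4 + (-4 - 1*(-5)))*((-2 - 6)*(7 + 21*(-1))) = (-4 + (-4 + 5))*(-8*(7 - 21)) = (-4 + 1)*(-8*(-14)) = -3*112 = -336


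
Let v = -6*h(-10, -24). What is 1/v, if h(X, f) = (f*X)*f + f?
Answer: 1/34704 ≈ 2.8815e-5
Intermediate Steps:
h(X, f) = f + X*f**2 (h(X, f) = (X*f)*f + f = X*f**2 + f = f + X*f**2)
v = 34704 (v = -(-144)*(1 - 10*(-24)) = -(-144)*(1 + 240) = -(-144)*241 = -6*(-5784) = 34704)
1/v = 1/34704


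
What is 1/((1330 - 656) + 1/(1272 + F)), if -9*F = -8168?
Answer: 19616/13221193 ≈ 0.0014837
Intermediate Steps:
F = 8168/9 (F = -1/9*(-8168) = 8168/9 ≈ 907.56)
1/((1330 - 656) + 1/(1272 + F)) = 1/((1330 - 656) + 1/(1272 + 8168/9)) = 1/(674 + 1/(19616/9)) = 1/(674 + 9/19616) = 1/(13221193/19616) = 19616/13221193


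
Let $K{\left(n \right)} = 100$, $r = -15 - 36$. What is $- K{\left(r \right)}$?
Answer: $-100$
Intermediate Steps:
$r = -51$ ($r = -15 - 36 = -51$)
$- K{\left(r \right)} = \left(-1\right) 100 = -100$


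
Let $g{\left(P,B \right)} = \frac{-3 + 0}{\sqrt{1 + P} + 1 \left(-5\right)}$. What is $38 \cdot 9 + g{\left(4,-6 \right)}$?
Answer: $\frac{1371}{4} + \frac{3 \sqrt{5}}{20} \approx 343.09$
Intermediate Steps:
$g{\left(P,B \right)} = - \frac{3}{-5 + \sqrt{1 + P}}$ ($g{\left(P,B \right)} = - \frac{3}{\sqrt{1 + P} - 5} = - \frac{3}{-5 + \sqrt{1 + P}}$)
$38 \cdot 9 + g{\left(4,-6 \right)} = 38 \cdot 9 - \frac{3}{-5 + \sqrt{1 + 4}} = 342 - \frac{3}{-5 + \sqrt{5}}$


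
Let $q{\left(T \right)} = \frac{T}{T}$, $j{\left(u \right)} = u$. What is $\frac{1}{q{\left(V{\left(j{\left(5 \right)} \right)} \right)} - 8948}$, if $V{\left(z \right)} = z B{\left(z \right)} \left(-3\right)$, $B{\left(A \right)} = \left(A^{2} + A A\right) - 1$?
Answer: $- \frac{1}{8947} \approx -0.00011177$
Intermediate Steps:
$B{\left(A \right)} = -1 + 2 A^{2}$ ($B{\left(A \right)} = \left(A^{2} + A^{2}\right) - 1 = 2 A^{2} - 1 = -1 + 2 A^{2}$)
$V{\left(z \right)} = - 3 z \left(-1 + 2 z^{2}\right)$ ($V{\left(z \right)} = z \left(-1 + 2 z^{2}\right) \left(-3\right) = - 3 z \left(-1 + 2 z^{2}\right)$)
$q{\left(T \right)} = 1$
$\frac{1}{q{\left(V{\left(j{\left(5 \right)} \right)} \right)} - 8948} = \frac{1}{1 - 8948} = \frac{1}{-8947} = - \frac{1}{8947}$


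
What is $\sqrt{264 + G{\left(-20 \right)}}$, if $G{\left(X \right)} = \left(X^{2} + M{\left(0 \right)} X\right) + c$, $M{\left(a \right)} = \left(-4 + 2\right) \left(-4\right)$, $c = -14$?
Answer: $7 \sqrt{10} \approx 22.136$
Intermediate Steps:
$M{\left(a \right)} = 8$ ($M{\left(a \right)} = \left(-2\right) \left(-4\right) = 8$)
$G{\left(X \right)} = -14 + X^{2} + 8 X$ ($G{\left(X \right)} = \left(X^{2} + 8 X\right) - 14 = -14 + X^{2} + 8 X$)
$\sqrt{264 + G{\left(-20 \right)}} = \sqrt{264 + \left(-14 + \left(-20\right)^{2} + 8 \left(-20\right)\right)} = \sqrt{264 - -226} = \sqrt{264 + 226} = \sqrt{490} = 7 \sqrt{10}$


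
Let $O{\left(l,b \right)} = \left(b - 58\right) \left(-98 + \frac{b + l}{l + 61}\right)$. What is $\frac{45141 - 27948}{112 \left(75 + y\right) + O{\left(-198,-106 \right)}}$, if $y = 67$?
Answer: $\frac{2355441}{4330856} \approx 0.54387$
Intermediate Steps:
$O{\left(l,b \right)} = \left(-98 + \frac{b + l}{61 + l}\right) \left(-58 + b\right)$ ($O{\left(l,b \right)} = \left(-58 + b\right) \left(-98 + \frac{b + l}{61 + l}\right) = \left(-98 + \frac{b + l}{61 + l}\right) \left(-58 + b\right)$)
$\frac{45141 - 27948}{112 \left(75 + y\right) + O{\left(-198,-106 \right)}} = \frac{45141 - 27948}{112 \left(75 + 67\right) + \frac{346724 + \left(-106\right)^{2} - -639816 + 5626 \left(-198\right) - \left(-10282\right) \left(-198\right)}{61 - 198}} = \frac{17193}{112 \cdot 142 + \frac{346724 + 11236 + 639816 - 1113948 - 2035836}{-137}} = \frac{17193}{15904 - - \frac{2152008}{137}} = \frac{17193}{15904 + \frac{2152008}{137}} = \frac{17193}{\frac{4330856}{137}} = 17193 \cdot \frac{137}{4330856} = \frac{2355441}{4330856}$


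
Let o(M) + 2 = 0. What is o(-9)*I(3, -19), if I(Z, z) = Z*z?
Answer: 114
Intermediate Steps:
o(M) = -2 (o(M) = -2 + 0 = -2)
o(-9)*I(3, -19) = -6*(-19) = -2*(-57) = 114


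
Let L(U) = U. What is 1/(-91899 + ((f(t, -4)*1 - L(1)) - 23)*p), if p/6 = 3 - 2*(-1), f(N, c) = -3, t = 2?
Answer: -1/92709 ≈ -1.0786e-5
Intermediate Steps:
p = 30 (p = 6*(3 - 2*(-1)) = 6*(3 + 2) = 6*5 = 30)
1/(-91899 + ((f(t, -4)*1 - L(1)) - 23)*p) = 1/(-91899 + ((-3*1 - 1*1) - 23)*30) = 1/(-91899 + ((-3 - 1) - 23)*30) = 1/(-91899 + (-4 - 23)*30) = 1/(-91899 - 27*30) = 1/(-91899 - 810) = 1/(-92709) = -1/92709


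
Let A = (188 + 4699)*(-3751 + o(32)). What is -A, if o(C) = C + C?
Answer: 18018369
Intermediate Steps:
o(C) = 2*C
A = -18018369 (A = (188 + 4699)*(-3751 + 2*32) = 4887*(-3751 + 64) = 4887*(-3687) = -18018369)
-A = -1*(-18018369) = 18018369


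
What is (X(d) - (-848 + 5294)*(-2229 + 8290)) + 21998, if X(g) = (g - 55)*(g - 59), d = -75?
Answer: -26907788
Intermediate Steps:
X(g) = (-59 + g)*(-55 + g) (X(g) = (-55 + g)*(-59 + g) = (-59 + g)*(-55 + g))
(X(d) - (-848 + 5294)*(-2229 + 8290)) + 21998 = ((3245 + (-75)**2 - 114*(-75)) - (-848 + 5294)*(-2229 + 8290)) + 21998 = ((3245 + 5625 + 8550) - 4446*6061) + 21998 = (17420 - 1*26947206) + 21998 = (17420 - 26947206) + 21998 = -26929786 + 21998 = -26907788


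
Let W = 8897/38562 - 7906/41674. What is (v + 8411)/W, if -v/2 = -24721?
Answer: 693818417046/491809 ≈ 1.4107e+6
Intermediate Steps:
v = 49442 (v = -2*(-24721) = 49442)
W = 491809/11992782 (W = 8897*(1/38562) - 7906*1/41674 = 8897/38562 - 59/311 = 491809/11992782 ≈ 0.041009)
(v + 8411)/W = (49442 + 8411)/(491809/11992782) = 57853*(11992782/491809) = 693818417046/491809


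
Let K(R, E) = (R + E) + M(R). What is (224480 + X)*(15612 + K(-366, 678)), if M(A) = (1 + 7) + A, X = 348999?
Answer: 8926774114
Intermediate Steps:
M(A) = 8 + A
K(R, E) = 8 + E + 2*R (K(R, E) = (R + E) + (8 + R) = (E + R) + (8 + R) = 8 + E + 2*R)
(224480 + X)*(15612 + K(-366, 678)) = (224480 + 348999)*(15612 + (8 + 678 + 2*(-366))) = 573479*(15612 + (8 + 678 - 732)) = 573479*(15612 - 46) = 573479*15566 = 8926774114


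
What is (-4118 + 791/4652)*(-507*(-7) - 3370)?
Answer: -3428949955/4652 ≈ -7.3709e+5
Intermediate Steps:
(-4118 + 791/4652)*(-507*(-7) - 3370) = (-4118 + 791*(1/4652))*(3549 - 3370) = (-4118 + 791/4652)*179 = -19156145/4652*179 = -3428949955/4652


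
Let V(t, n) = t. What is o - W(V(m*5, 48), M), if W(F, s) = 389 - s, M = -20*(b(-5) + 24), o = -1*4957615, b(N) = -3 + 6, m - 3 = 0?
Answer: -4958544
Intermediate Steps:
m = 3 (m = 3 + 0 = 3)
b(N) = 3
o = -4957615
M = -540 (M = -20*(3 + 24) = -20*27 = -540)
o - W(V(m*5, 48), M) = -4957615 - (389 - 1*(-540)) = -4957615 - (389 + 540) = -4957615 - 1*929 = -4957615 - 929 = -4958544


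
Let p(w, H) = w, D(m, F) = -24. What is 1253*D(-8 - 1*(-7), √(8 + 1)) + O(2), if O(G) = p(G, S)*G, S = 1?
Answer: -30068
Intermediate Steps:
O(G) = G² (O(G) = G*G = G²)
1253*D(-8 - 1*(-7), √(8 + 1)) + O(2) = 1253*(-24) + 2² = -30072 + 4 = -30068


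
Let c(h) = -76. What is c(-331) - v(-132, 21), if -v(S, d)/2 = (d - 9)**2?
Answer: 212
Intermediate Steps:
v(S, d) = -2*(-9 + d)**2 (v(S, d) = -2*(d - 9)**2 = -2*(-9 + d)**2)
c(-331) - v(-132, 21) = -76 - (-2)*(-9 + 21)**2 = -76 - (-2)*12**2 = -76 - (-2)*144 = -76 - 1*(-288) = -76 + 288 = 212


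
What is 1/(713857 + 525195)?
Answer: 1/1239052 ≈ 8.0707e-7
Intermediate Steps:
1/(713857 + 525195) = 1/1239052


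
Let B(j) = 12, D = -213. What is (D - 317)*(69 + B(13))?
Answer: -42930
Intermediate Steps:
(D - 317)*(69 + B(13)) = (-213 - 317)*(69 + 12) = -530*81 = -42930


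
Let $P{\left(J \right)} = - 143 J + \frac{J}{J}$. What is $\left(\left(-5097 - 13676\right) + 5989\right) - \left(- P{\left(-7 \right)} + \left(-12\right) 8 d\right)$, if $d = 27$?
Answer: $-9190$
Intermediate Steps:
$P{\left(J \right)} = 1 - 143 J$ ($P{\left(J \right)} = - 143 J + 1 = 1 - 143 J$)
$\left(\left(-5097 - 13676\right) + 5989\right) - \left(- P{\left(-7 \right)} + \left(-12\right) 8 d\right) = \left(\left(-5097 - 13676\right) + 5989\right) + \left(\left(1 - -1001\right) - \left(-12\right) 8 \cdot 27\right) = \left(-18773 + 5989\right) + \left(\left(1 + 1001\right) - \left(-96\right) 27\right) = -12784 + \left(1002 - -2592\right) = -12784 + \left(1002 + 2592\right) = -12784 + 3594 = -9190$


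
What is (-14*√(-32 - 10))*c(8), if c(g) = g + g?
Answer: -224*I*√42 ≈ -1451.7*I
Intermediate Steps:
c(g) = 2*g
(-14*√(-32 - 10))*c(8) = (-14*√(-32 - 10))*(2*8) = -14*I*√42*16 = -224*I*√42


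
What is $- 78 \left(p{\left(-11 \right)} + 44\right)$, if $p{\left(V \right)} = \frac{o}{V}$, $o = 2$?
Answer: $- \frac{37596}{11} \approx -3417.8$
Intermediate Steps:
$p{\left(V \right)} = \frac{2}{V}$
$- 78 \left(p{\left(-11 \right)} + 44\right) = - 78 \left(\frac{2}{-11} + 44\right) = - 78 \left(2 \left(- \frac{1}{11}\right) + 44\right) = - 78 \left(- \frac{2}{11} + 44\right) = \left(-78\right) \frac{482}{11} = - \frac{37596}{11}$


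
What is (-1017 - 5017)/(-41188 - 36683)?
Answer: 6034/77871 ≈ 0.077487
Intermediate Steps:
(-1017 - 5017)/(-41188 - 36683) = -6034/(-77871) = -6034*(-1/77871) = 6034/77871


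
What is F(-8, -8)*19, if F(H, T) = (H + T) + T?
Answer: -456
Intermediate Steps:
F(H, T) = H + 2*T
F(-8, -8)*19 = (-8 + 2*(-8))*19 = (-8 - 16)*19 = -24*19 = -456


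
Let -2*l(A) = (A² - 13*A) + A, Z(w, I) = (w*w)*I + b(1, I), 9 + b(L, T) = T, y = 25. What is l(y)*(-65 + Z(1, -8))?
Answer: 14625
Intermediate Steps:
b(L, T) = -9 + T
Z(w, I) = -9 + I + I*w² (Z(w, I) = (w*w)*I + (-9 + I) = w²*I + (-9 + I) = I*w² + (-9 + I) = -9 + I + I*w²)
l(A) = 6*A - A²/2 (l(A) = -((A² - 13*A) + A)/2 = -(A² - 12*A)/2 = 6*A - A²/2)
l(y)*(-65 + Z(1, -8)) = ((½)*25*(12 - 1*25))*(-65 + (-9 - 8 - 8*1²)) = ((½)*25*(12 - 25))*(-65 + (-9 - 8 - 8*1)) = ((½)*25*(-13))*(-65 + (-9 - 8 - 8)) = -325*(-65 - 25)/2 = -325/2*(-90) = 14625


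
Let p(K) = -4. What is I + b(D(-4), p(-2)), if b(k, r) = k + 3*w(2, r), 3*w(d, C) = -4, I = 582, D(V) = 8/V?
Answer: 576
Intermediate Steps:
w(d, C) = -4/3 (w(d, C) = (1/3)*(-4) = -4/3)
b(k, r) = -4 + k (b(k, r) = k + 3*(-4/3) = k - 4 = -4 + k)
I + b(D(-4), p(-2)) = 582 + (-4 + 8/(-4)) = 582 + (-4 + 8*(-1/4)) = 582 + (-4 - 2) = 582 - 6 = 576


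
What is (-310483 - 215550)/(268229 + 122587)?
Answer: -22871/16992 ≈ -1.3460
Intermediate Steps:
(-310483 - 215550)/(268229 + 122587) = -526033/390816 = -526033*1/390816 = -22871/16992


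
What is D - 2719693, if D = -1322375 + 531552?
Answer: -3510516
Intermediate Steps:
D = -790823
D - 2719693 = -790823 - 2719693 = -3510516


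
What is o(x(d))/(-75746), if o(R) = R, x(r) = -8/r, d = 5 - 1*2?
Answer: 4/113619 ≈ 3.5205e-5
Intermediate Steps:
d = 3 (d = 5 - 2 = 3)
o(x(d))/(-75746) = -8/3/(-75746) = -8*1/3*(-1/75746) = -8/3*(-1/75746) = 4/113619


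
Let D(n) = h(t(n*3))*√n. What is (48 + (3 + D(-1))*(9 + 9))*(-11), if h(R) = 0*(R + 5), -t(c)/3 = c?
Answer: -1122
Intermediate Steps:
t(c) = -3*c
h(R) = 0 (h(R) = 0*(5 + R) = 0)
D(n) = 0 (D(n) = 0*√n = 0)
(48 + (3 + D(-1))*(9 + 9))*(-11) = (48 + (3 + 0)*(9 + 9))*(-11) = (48 + 3*18)*(-11) = (48 + 54)*(-11) = 102*(-11) = -1122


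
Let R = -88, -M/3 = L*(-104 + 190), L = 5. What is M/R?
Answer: 645/44 ≈ 14.659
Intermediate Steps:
M = -1290 (M = -15*(-104 + 190) = -15*86 = -3*430 = -1290)
M/R = -1290/(-88) = -1290*(-1/88) = 645/44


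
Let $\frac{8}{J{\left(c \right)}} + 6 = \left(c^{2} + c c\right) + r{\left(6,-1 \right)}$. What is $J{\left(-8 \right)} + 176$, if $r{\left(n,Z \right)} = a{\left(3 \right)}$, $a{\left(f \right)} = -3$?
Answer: $\frac{20952}{119} \approx 176.07$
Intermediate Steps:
$r{\left(n,Z \right)} = -3$
$J{\left(c \right)} = \frac{8}{-9 + 2 c^{2}}$ ($J{\left(c \right)} = \frac{8}{-6 - \left(3 - c^{2} - c c\right)} = \frac{8}{-6 + \left(\left(c^{2} + c^{2}\right) - 3\right)} = \frac{8}{-6 + \left(2 c^{2} - 3\right)} = \frac{8}{-6 + \left(-3 + 2 c^{2}\right)} = \frac{8}{-9 + 2 c^{2}}$)
$J{\left(-8 \right)} + 176 = \frac{8}{-9 + 2 \left(-8\right)^{2}} + 176 = \frac{8}{-9 + 2 \cdot 64} + 176 = \frac{8}{-9 + 128} + 176 = \frac{8}{119} + 176 = \frac{20952}{119}$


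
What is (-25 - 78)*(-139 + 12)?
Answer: 13081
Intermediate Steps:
(-25 - 78)*(-139 + 12) = -103*(-127) = 13081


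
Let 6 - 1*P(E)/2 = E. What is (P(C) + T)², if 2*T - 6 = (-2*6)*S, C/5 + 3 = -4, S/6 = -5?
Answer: 70225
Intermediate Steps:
S = -30 (S = 6*(-5) = -30)
C = -35 (C = -15 + 5*(-4) = -15 - 20 = -35)
P(E) = 12 - 2*E
T = 183 (T = 3 + (-2*6*(-30))/2 = 3 + (-12*(-30))/2 = 3 + (½)*360 = 3 + 180 = 183)
(P(C) + T)² = ((12 - 2*(-35)) + 183)² = ((12 + 70) + 183)² = (82 + 183)² = 265² = 70225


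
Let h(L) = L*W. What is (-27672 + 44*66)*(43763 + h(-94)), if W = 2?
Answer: -1079265600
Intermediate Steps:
h(L) = 2*L (h(L) = L*2 = 2*L)
(-27672 + 44*66)*(43763 + h(-94)) = (-27672 + 44*66)*(43763 + 2*(-94)) = (-27672 + 2904)*(43763 - 188) = -24768*43575 = -1079265600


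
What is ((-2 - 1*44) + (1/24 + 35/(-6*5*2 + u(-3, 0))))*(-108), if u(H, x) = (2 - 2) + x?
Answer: 10053/2 ≈ 5026.5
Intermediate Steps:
u(H, x) = x (u(H, x) = 0 + x = x)
((-2 - 1*44) + (1/24 + 35/(-6*5*2 + u(-3, 0))))*(-108) = ((-2 - 1*44) + (1/24 + 35/(-6*5*2 + 0)))*(-108) = ((-2 - 44) + (1*(1/24) + 35/(-30*2 + 0)))*(-108) = (-46 + (1/24 + 35/(-1*60 + 0)))*(-108) = (-46 + (1/24 + 35/(-60 + 0)))*(-108) = (-46 + (1/24 + 35/(-60)))*(-108) = (-46 + (1/24 + 35*(-1/60)))*(-108) = (-46 + (1/24 - 7/12))*(-108) = (-46 - 13/24)*(-108) = -1117/24*(-108) = 10053/2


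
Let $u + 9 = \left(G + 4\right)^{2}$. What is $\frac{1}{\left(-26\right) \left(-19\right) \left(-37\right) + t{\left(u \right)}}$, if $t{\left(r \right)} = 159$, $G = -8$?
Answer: $- \frac{1}{18119} \approx -5.5191 \cdot 10^{-5}$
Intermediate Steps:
$u = 7$ ($u = -9 + \left(-8 + 4\right)^{2} = -9 + \left(-4\right)^{2} = -9 + 16 = 7$)
$\frac{1}{\left(-26\right) \left(-19\right) \left(-37\right) + t{\left(u \right)}} = \frac{1}{\left(-26\right) \left(-19\right) \left(-37\right) + 159} = \frac{1}{494 \left(-37\right) + 159} = \frac{1}{-18278 + 159} = \frac{1}{-18119} = - \frac{1}{18119}$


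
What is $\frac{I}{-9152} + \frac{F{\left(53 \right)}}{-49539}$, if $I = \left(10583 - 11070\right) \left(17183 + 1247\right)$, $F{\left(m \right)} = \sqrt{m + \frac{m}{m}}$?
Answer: $\frac{4487705}{4576} - \frac{\sqrt{6}}{16513} \approx 980.71$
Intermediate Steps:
$F{\left(m \right)} = \sqrt{1 + m}$ ($F{\left(m \right)} = \sqrt{m + 1} = \sqrt{1 + m}$)
$I = -8975410$ ($I = \left(-487\right) 18430 = -8975410$)
$\frac{I}{-9152} + \frac{F{\left(53 \right)}}{-49539} = - \frac{8975410}{-9152} + \frac{\sqrt{1 + 53}}{-49539} = \left(-8975410\right) \left(- \frac{1}{9152}\right) + \sqrt{54} \left(- \frac{1}{49539}\right) = \frac{4487705}{4576} + 3 \sqrt{6} \left(- \frac{1}{49539}\right) = \frac{4487705}{4576} - \frac{\sqrt{6}}{16513}$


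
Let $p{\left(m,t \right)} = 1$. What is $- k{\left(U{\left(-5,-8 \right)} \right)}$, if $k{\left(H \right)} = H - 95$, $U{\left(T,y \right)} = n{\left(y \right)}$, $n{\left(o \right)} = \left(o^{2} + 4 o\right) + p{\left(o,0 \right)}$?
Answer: $62$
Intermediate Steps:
$n{\left(o \right)} = 1 + o^{2} + 4 o$ ($n{\left(o \right)} = \left(o^{2} + 4 o\right) + 1 = 1 + o^{2} + 4 o$)
$U{\left(T,y \right)} = 1 + y^{2} + 4 y$
$k{\left(H \right)} = -95 + H$ ($k{\left(H \right)} = H - 95 = -95 + H$)
$- k{\left(U{\left(-5,-8 \right)} \right)} = - (-95 + \left(1 + \left(-8\right)^{2} + 4 \left(-8\right)\right)) = - (-95 + \left(1 + 64 - 32\right)) = - (-95 + 33) = \left(-1\right) \left(-62\right) = 62$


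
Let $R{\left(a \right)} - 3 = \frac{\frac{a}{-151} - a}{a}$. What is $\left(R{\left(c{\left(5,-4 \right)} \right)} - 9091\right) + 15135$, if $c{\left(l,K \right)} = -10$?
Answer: $\frac{912945}{151} \approx 6046.0$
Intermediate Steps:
$R{\left(a \right)} = \frac{301}{151}$ ($R{\left(a \right)} = 3 + \frac{\frac{a}{-151} - a}{a} = 3 + \frac{a \left(- \frac{1}{151}\right) - a}{a} = 3 + \frac{- \frac{a}{151} - a}{a} = 3 + \frac{\left(- \frac{152}{151}\right) a}{a} = 3 - \frac{152}{151} = \frac{301}{151}$)
$\left(R{\left(c{\left(5,-4 \right)} \right)} - 9091\right) + 15135 = \left(\frac{301}{151} - 9091\right) + 15135 = - \frac{1372440}{151} + 15135 = \frac{912945}{151}$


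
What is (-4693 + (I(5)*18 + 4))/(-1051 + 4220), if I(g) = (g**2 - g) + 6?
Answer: -4221/3169 ≈ -1.3320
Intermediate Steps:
I(g) = 6 + g**2 - g
(-4693 + (I(5)*18 + 4))/(-1051 + 4220) = (-4693 + ((6 + 5**2 - 1*5)*18 + 4))/(-1051 + 4220) = (-4693 + ((6 + 25 - 5)*18 + 4))/3169 = (-4693 + (26*18 + 4))*(1/3169) = (-4693 + (468 + 4))*(1/3169) = (-4693 + 472)*(1/3169) = -4221*1/3169 = -4221/3169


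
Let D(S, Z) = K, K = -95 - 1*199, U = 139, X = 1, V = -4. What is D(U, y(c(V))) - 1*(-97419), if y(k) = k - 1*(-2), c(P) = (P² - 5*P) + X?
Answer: 97125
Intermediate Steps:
c(P) = 1 + P² - 5*P (c(P) = (P² - 5*P) + 1 = 1 + P² - 5*P)
K = -294 (K = -95 - 199 = -294)
y(k) = 2 + k (y(k) = k + 2 = 2 + k)
D(S, Z) = -294
D(U, y(c(V))) - 1*(-97419) = -294 - 1*(-97419) = -294 + 97419 = 97125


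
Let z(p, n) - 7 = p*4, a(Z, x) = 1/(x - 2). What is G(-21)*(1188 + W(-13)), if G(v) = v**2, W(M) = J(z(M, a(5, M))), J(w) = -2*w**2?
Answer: -1262142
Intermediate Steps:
a(Z, x) = 1/(-2 + x)
z(p, n) = 7 + 4*p (z(p, n) = 7 + p*4 = 7 + 4*p)
W(M) = -2*(7 + 4*M)**2
G(-21)*(1188 + W(-13)) = (-21)**2*(1188 - 2*(7 + 4*(-13))**2) = 441*(1188 - 2*(7 - 52)**2) = 441*(1188 - 2*(-45)**2) = 441*(1188 - 2*2025) = 441*(1188 - 4050) = 441*(-2862) = -1262142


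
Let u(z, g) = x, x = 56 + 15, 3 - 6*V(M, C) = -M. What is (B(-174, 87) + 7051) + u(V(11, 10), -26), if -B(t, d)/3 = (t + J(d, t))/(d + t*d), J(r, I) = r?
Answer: 1232103/173 ≈ 7122.0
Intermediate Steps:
V(M, C) = 1/2 + M/6 (V(M, C) = 1/2 - (-1)*M/6 = 1/2 + M/6)
x = 71
u(z, g) = 71
B(t, d) = -3*(d + t)/(d + d*t) (B(t, d) = -3*(t + d)/(d + t*d) = -3*(d + t)/(d + d*t))
(B(-174, 87) + 7051) + u(V(11, 10), -26) = (3*(-1*87 - 1*(-174))/(87*(1 - 174)) + 7051) + 71 = (3*(1/87)*(-87 + 174)/(-173) + 7051) + 71 = (3*(1/87)*(-1/173)*87 + 7051) + 71 = (-3/173 + 7051) + 71 = 1219820/173 + 71 = 1232103/173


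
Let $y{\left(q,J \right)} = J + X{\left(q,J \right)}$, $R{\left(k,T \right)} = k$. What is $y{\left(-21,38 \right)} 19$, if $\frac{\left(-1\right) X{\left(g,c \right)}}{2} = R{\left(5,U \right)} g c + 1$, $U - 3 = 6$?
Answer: $152304$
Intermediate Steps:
$U = 9$ ($U = 3 + 6 = 9$)
$X{\left(g,c \right)} = -2 - 10 c g$ ($X{\left(g,c \right)} = - 2 \left(5 g c + 1\right) = - 2 \left(5 c g + 1\right) = - 2 \left(1 + 5 c g\right) = -2 - 10 c g$)
$y{\left(q,J \right)} = -2 + J - 10 J q$ ($y{\left(q,J \right)} = J - \left(2 + 10 J q\right) = -2 + J - 10 J q$)
$y{\left(-21,38 \right)} 19 = \left(-2 + 38 - 380 \left(-21\right)\right) 19 = \left(-2 + 38 + 7980\right) 19 = 8016 \cdot 19 = 152304$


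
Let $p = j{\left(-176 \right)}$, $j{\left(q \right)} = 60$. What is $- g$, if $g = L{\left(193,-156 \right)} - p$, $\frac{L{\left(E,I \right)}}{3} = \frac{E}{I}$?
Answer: $\frac{3313}{52} \approx 63.712$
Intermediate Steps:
$L{\left(E,I \right)} = \frac{3 E}{I}$ ($L{\left(E,I \right)} = 3 \frac{E}{I} = \frac{3 E}{I}$)
$p = 60$
$g = - \frac{3313}{52}$ ($g = 3 \cdot 193 \frac{1}{-156} - 60 = 3 \cdot 193 \left(- \frac{1}{156}\right) - 60 = - \frac{193}{52} - 60 = - \frac{3313}{52} \approx -63.712$)
$- g = \left(-1\right) \left(- \frac{3313}{52}\right) = \frac{3313}{52}$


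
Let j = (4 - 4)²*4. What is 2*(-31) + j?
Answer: -62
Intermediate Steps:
j = 0 (j = 0²*4 = 0*4 = 0)
2*(-31) + j = 2*(-31) + 0 = -62 + 0 = -62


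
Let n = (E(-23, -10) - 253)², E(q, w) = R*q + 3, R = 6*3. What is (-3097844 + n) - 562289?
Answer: -3219237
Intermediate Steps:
R = 18
E(q, w) = 3 + 18*q (E(q, w) = 18*q + 3 = 3 + 18*q)
n = 440896 (n = ((3 + 18*(-23)) - 253)² = ((3 - 414) - 253)² = (-411 - 253)² = (-664)² = 440896)
(-3097844 + n) - 562289 = (-3097844 + 440896) - 562289 = -2656948 - 562289 = -3219237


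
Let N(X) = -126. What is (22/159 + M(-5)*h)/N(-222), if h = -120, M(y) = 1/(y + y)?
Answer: -965/10017 ≈ -0.096336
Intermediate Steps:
M(y) = 1/(2*y)
(22/159 + M(-5)*h)/N(-222) = (22/159 + ((1/2)/(-5))*(-120))/(-126) = (22*(1/159) + ((1/2)*(-1/5))*(-120))*(-1/126) = (22/159 - 1/10*(-120))*(-1/126) = (22/159 + 12)*(-1/126) = (1930/159)*(-1/126) = -965/10017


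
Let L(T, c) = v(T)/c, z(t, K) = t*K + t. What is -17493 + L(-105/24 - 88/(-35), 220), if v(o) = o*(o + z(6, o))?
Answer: -43102605599/2464000 ≈ -17493.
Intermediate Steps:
z(t, K) = t + K*t (z(t, K) = K*t + t = t + K*t)
v(o) = o*(6 + 7*o) (v(o) = o*(o + 6*(1 + o)) = o*(o + (6 + 6*o)) = o*(6 + 7*o))
L(T, c) = T*(6 + 7*T)/c (L(T, c) = (T*(6 + 7*T))/c = T*(6 + 7*T)/c)
-17493 + L(-105/24 - 88/(-35), 220) = -17493 + (-105/24 - 88/(-35))*(6 + 7*(-105/24 - 88/(-35)))/220 = -17493 + (-105*1/24 - 88*(-1/35))*(1/220)*(6 + 7*(-105*1/24 - 88*(-1/35))) = -17493 + (-35/8 + 88/35)*(1/220)*(6 + 7*(-35/8 + 88/35)) = -17493 - 521/280*1/220*(6 + 7*(-521/280)) = -17493 - 521/280*1/220*(6 - 521/40) = -17493 - 521/280*1/220*(-281/40) = -17493 + 146401/2464000 = -43102605599/2464000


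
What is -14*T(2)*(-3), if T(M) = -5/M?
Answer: -105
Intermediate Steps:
-14*T(2)*(-3) = -(-70)/2*(-3) = -14*(-5/2)*(-3) = 35*(-3) = -105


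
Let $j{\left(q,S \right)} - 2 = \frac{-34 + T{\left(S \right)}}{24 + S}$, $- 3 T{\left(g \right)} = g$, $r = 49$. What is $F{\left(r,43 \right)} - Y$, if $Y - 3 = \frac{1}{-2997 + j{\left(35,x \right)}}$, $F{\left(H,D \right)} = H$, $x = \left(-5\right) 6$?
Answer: $\frac{137587}{2991} \approx 46.0$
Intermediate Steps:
$T{\left(g \right)} = - \frac{g}{3}$
$x = -30$
$j{\left(q,S \right)} = 2 + \frac{-34 - \frac{S}{3}}{24 + S}$
$Y = \frac{8972}{2991}$ ($Y = 3 + \frac{1}{-2997 + \frac{42 + 5 \left(-30\right)}{3 \left(24 - 30\right)}} = 3 + \frac{1}{-2997 + \frac{42 - 150}{3 \left(-6\right)}} = 3 + \frac{1}{-2997 + \frac{1}{3} \left(- \frac{1}{6}\right) \left(-108\right)} = 3 + \frac{1}{-2997 + 6} = 3 + \frac{1}{-2991} = 3 - \frac{1}{2991} = \frac{8972}{2991} \approx 2.9997$)
$F{\left(r,43 \right)} - Y = 49 - \frac{8972}{2991} = \frac{137587}{2991}$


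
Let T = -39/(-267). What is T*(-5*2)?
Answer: -130/89 ≈ -1.4607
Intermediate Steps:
T = 13/89 (T = -39*(-1/267) = 13/89 ≈ 0.14607)
T*(-5*2) = 13*(-5*2)/89 = (13/89)*(-10) = -130/89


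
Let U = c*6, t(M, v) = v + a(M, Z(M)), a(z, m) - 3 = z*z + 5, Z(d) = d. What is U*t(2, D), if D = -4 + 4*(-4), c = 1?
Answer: -48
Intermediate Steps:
D = -20 (D = -4 - 16 = -20)
a(z, m) = 8 + z² (a(z, m) = 3 + (z*z + 5) = 3 + (z² + 5) = 3 + (5 + z²) = 8 + z²)
t(M, v) = 8 + v + M² (t(M, v) = v + (8 + M²) = 8 + v + M²)
U = 6 (U = 1*6 = 6)
U*t(2, D) = 6*(8 - 20 + 2²) = 6*(8 - 20 + 4) = 6*(-8) = -48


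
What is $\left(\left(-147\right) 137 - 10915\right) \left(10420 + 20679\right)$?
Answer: $-965748346$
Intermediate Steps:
$\left(\left(-147\right) 137 - 10915\right) \left(10420 + 20679\right) = \left(-20139 - 10915\right) 31099 = \left(-31054\right) 31099 = -965748346$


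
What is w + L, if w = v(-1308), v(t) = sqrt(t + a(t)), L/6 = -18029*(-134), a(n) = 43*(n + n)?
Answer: 14495316 + 6*I*sqrt(3161) ≈ 1.4495e+7 + 337.34*I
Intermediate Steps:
a(n) = 86*n (a(n) = 43*(2*n) = 86*n)
L = 14495316 (L = 6*(-18029*(-134)) = 6*2415886 = 14495316)
v(t) = sqrt(87)*sqrt(t) (v(t) = sqrt(t + 86*t) = sqrt(87*t) = sqrt(87)*sqrt(t))
w = 6*I*sqrt(3161) (w = sqrt(87)*sqrt(-1308) = sqrt(87)*(2*I*sqrt(327)) = 6*I*sqrt(3161) ≈ 337.34*I)
w + L = 6*I*sqrt(3161) + 14495316 = 14495316 + 6*I*sqrt(3161)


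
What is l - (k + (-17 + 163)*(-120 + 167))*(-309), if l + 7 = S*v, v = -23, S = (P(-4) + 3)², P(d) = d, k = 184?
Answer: 2177184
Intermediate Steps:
S = 1 (S = (-4 + 3)² = (-1)² = 1)
l = -30 (l = -7 + 1*(-23) = -7 - 23 = -30)
l - (k + (-17 + 163)*(-120 + 167))*(-309) = -30 - (184 + (-17 + 163)*(-120 + 167))*(-309) = -30 - (184 + 146*47)*(-309) = -30 - (184 + 6862)*(-309) = -30 - 7046*(-309) = -30 - 1*(-2177214) = -30 + 2177214 = 2177184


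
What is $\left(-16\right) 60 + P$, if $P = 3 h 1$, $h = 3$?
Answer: $-951$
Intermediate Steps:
$P = 9$ ($P = 3 \cdot 3 \cdot 1 = 9 \cdot 1 = 9$)
$\left(-16\right) 60 + P = \left(-16\right) 60 + 9 = -960 + 9 = -951$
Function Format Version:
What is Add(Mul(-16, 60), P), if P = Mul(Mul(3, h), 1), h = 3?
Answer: -951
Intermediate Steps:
P = 9 (P = Mul(Mul(3, 3), 1) = Mul(9, 1) = 9)
Add(Mul(-16, 60), P) = Add(Mul(-16, 60), 9) = Add(-960, 9) = -951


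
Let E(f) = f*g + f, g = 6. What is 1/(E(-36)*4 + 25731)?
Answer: 1/24723 ≈ 4.0448e-5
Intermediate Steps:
E(f) = 7*f (E(f) = f*6 + f = 6*f + f = 7*f)
1/(E(-36)*4 + 25731) = 1/((7*(-36))*4 + 25731) = 1/(-252*4 + 25731) = 1/(-1008 + 25731) = 1/24723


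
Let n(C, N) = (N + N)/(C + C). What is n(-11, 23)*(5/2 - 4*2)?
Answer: 23/2 ≈ 11.500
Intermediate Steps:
n(C, N) = N/C (n(C, N) = (2*N)/((2*C)) = (2*N)*(1/(2*C)) = N/C)
n(-11, 23)*(5/2 - 4*2) = (23/(-11))*(5/2 - 4*2) = (23*(-1/11))*(5*(½) - 8) = -23*(5/2 - 8)/11 = -23/11*(-11/2) = 23/2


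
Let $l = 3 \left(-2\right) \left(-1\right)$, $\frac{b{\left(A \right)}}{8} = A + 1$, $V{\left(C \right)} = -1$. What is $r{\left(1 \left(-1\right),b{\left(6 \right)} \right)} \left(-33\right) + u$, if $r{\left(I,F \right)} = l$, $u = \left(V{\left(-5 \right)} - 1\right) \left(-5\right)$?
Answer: $-188$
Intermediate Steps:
$u = 10$ ($u = \left(-1 - 1\right) \left(-5\right) = \left(-2\right) \left(-5\right) = 10$)
$b{\left(A \right)} = 8 + 8 A$ ($b{\left(A \right)} = 8 \left(A + 1\right) = 8 \left(1 + A\right) = 8 + 8 A$)
$l = 6$ ($l = \left(-6\right) \left(-1\right) = 6$)
$r{\left(I,F \right)} = 6$
$r{\left(1 \left(-1\right),b{\left(6 \right)} \right)} \left(-33\right) + u = 6 \left(-33\right) + 10 = -198 + 10 = -188$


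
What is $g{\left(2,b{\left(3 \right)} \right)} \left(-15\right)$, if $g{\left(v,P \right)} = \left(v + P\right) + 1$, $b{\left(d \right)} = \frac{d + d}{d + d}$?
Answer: $-60$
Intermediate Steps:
$b{\left(d \right)} = 1$ ($b{\left(d \right)} = \frac{2 d}{2 d} = 2 d \frac{1}{2 d} = 1$)
$g{\left(v,P \right)} = 1 + P + v$ ($g{\left(v,P \right)} = \left(P + v\right) + 1 = 1 + P + v$)
$g{\left(2,b{\left(3 \right)} \right)} \left(-15\right) = \left(1 + 1 + 2\right) \left(-15\right) = 4 \left(-15\right) = -60$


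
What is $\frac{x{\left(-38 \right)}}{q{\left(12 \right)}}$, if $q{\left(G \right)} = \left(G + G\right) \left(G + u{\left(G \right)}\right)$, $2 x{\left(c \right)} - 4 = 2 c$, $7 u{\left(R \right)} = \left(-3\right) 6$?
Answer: $- \frac{7}{44} \approx -0.15909$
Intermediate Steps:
$u{\left(R \right)} = - \frac{18}{7}$ ($u{\left(R \right)} = \frac{\left(-3\right) 6}{7} = \frac{1}{7} \left(-18\right) = - \frac{18}{7}$)
$x{\left(c \right)} = 2 + c$ ($x{\left(c \right)} = 2 + \frac{2 c}{2} = 2 + c$)
$q{\left(G \right)} = 2 G \left(- \frac{18}{7} + G\right)$ ($q{\left(G \right)} = \left(G + G\right) \left(G - \frac{18}{7}\right) = 2 G \left(- \frac{18}{7} + G\right)$)
$\frac{x{\left(-38 \right)}}{q{\left(12 \right)}} = \frac{2 - 38}{\frac{2}{7} \cdot 12 \left(-18 + 7 \cdot 12\right)} = - \frac{36}{\frac{2}{7} \cdot 12 \left(-18 + 84\right)} = - \frac{36}{\frac{2}{7} \cdot 12 \cdot 66} = - \frac{36}{\frac{1584}{7}} = \left(-36\right) \frac{7}{1584} = - \frac{7}{44}$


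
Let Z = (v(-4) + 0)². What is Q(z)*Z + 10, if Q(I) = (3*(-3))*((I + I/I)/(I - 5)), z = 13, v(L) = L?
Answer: -242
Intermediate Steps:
Z = 16 (Z = (-4 + 0)² = (-4)² = 16)
Q(I) = -9*(1 + I)/(-5 + I) (Q(I) = -9*(I + 1)/(-5 + I) = -9*(1 + I)/(-5 + I))
Q(z)*Z + 10 = (9*(-1 - 1*13)/(-5 + 13))*16 + 10 = (9*(-1 - 13)/8)*16 + 10 = (9*(⅛)*(-14))*16 + 10 = -63/4*16 + 10 = -252 + 10 = -242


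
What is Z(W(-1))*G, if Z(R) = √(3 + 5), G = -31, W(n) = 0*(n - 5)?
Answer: -62*√2 ≈ -87.681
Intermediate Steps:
W(n) = 0 (W(n) = 0*(-5 + n) = 0)
Z(R) = 2*√2 (Z(R) = √8 = 2*√2)
Z(W(-1))*G = (2*√2)*(-31) = -62*√2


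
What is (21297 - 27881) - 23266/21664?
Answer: -71329521/10832 ≈ -6585.1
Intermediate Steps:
(21297 - 27881) - 23266/21664 = -6584 - 23266*1/21664 = -6584 - 11633/10832 = -71329521/10832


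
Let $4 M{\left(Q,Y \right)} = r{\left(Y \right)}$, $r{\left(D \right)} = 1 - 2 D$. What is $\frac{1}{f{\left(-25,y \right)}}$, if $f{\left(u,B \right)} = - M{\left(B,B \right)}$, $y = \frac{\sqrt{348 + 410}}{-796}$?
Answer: $- \frac{316808}{78823} + \frac{796 \sqrt{758}}{78823} \approx -3.7412$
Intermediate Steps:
$M{\left(Q,Y \right)} = \frac{1}{4} - \frac{Y}{2}$ ($M{\left(Q,Y \right)} = \frac{1 - 2 Y}{4} = \frac{1}{4} - \frac{Y}{2}$)
$y = - \frac{\sqrt{758}}{796}$ ($y = \sqrt{758} \left(- \frac{1}{796}\right) = - \frac{\sqrt{758}}{796} \approx -0.034588$)
$f{\left(u,B \right)} = - \frac{1}{4} + \frac{B}{2}$ ($f{\left(u,B \right)} = - (\frac{1}{4} - \frac{B}{2}) = - \frac{1}{4} + \frac{B}{2}$)
$\frac{1}{f{\left(-25,y \right)}} = \frac{1}{- \frac{1}{4} + \frac{\left(- \frac{1}{796}\right) \sqrt{758}}{2}} = \frac{1}{- \frac{1}{4} - \frac{\sqrt{758}}{1592}}$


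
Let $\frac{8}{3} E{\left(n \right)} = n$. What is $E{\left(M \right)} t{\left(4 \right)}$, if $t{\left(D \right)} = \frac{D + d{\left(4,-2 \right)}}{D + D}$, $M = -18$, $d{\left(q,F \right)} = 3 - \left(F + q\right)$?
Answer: $- \frac{135}{32} \approx -4.2188$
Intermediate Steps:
$d{\left(q,F \right)} = 3 - F - q$ ($d{\left(q,F \right)} = 3 - \left(F + q\right) = 3 - F - q$)
$E{\left(n \right)} = \frac{3 n}{8}$
$t{\left(D \right)} = \frac{1 + D}{2 D}$ ($t{\left(D \right)} = \frac{D - -1}{D + D} = \frac{D + \left(3 + 2 - 4\right)}{2 D} = \left(D + 1\right) \frac{1}{2 D} = \left(1 + D\right) \frac{1}{2 D} = \frac{1 + D}{2 D}$)
$E{\left(M \right)} t{\left(4 \right)} = \frac{3}{8} \left(-18\right) \frac{1 + 4}{2 \cdot 4} = - \frac{27 \cdot \frac{1}{2} \cdot \frac{1}{4} \cdot 5}{4} = \left(- \frac{27}{4}\right) \frac{5}{8} = - \frac{135}{32}$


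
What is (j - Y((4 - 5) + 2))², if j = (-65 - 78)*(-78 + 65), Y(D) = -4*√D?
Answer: 3470769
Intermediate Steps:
j = 1859 (j = -143*(-13) = 1859)
(j - Y((4 - 5) + 2))² = (1859 - (-4)*√((4 - 5) + 2))² = (1859 - (-4)*√(-1 + 2))² = (1859 - (-4)*√1)² = (1859 - (-4))² = (1859 - 1*(-4))² = (1859 + 4)² = 1863² = 3470769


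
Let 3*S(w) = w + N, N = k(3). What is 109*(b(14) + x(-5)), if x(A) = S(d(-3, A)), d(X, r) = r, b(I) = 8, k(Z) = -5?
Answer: 1526/3 ≈ 508.67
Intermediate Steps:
N = -5
S(w) = -5/3 + w/3 (S(w) = (w - 5)/3 = (-5 + w)/3 = -5/3 + w/3)
x(A) = -5/3 + A/3
109*(b(14) + x(-5)) = 109*(8 + (-5/3 + (1/3)*(-5))) = 109*(8 + (-5/3 - 5/3)) = 109*(8 - 10/3) = 109*(14/3) = 1526/3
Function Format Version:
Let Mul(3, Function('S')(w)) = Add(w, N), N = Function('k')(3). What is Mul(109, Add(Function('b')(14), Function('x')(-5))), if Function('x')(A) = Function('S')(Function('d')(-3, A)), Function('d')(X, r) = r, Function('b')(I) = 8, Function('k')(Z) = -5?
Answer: Rational(1526, 3) ≈ 508.67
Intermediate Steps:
N = -5
Function('S')(w) = Add(Rational(-5, 3), Mul(Rational(1, 3), w)) (Function('S')(w) = Mul(Rational(1, 3), Add(w, -5)) = Mul(Rational(1, 3), Add(-5, w)) = Add(Rational(-5, 3), Mul(Rational(1, 3), w)))
Function('x')(A) = Add(Rational(-5, 3), Mul(Rational(1, 3), A))
Mul(109, Add(Function('b')(14), Function('x')(-5))) = Mul(109, Add(8, Add(Rational(-5, 3), Mul(Rational(1, 3), -5)))) = Mul(109, Add(8, Add(Rational(-5, 3), Rational(-5, 3)))) = Mul(109, Add(8, Rational(-10, 3))) = Mul(109, Rational(14, 3)) = Rational(1526, 3)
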